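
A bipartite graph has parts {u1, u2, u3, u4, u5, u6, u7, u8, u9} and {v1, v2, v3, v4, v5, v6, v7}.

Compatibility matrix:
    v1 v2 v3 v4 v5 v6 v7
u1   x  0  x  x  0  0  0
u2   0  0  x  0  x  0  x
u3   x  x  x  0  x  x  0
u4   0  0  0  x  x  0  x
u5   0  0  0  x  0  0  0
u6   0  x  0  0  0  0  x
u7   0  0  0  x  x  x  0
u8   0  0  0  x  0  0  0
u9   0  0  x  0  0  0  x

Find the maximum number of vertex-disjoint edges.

7

One maximum matching: u1–v1, u2–v7, u3–v3, u4–v5, u5–v4, u6–v2, u7–v6.
The set {u1, u2, u3, u4, u5, u6, u7, u8, u9} has only 7 neighbours ({v1, v2, v3, v4, v5, v6, v7}), so by Hall's theorem at most 7 of the 9 left vertices can be matched.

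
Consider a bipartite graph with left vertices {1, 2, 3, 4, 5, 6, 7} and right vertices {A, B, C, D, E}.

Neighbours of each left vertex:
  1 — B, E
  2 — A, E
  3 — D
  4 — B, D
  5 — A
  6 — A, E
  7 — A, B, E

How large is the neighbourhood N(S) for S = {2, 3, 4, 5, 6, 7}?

The union of neighbours of {2, 3, 4, 5, 6, 7} is {A, B, D, E}, which has 4 elements.
Since |N(S)| = 4 < |S| = 6, Hall's condition fails for this subset.

4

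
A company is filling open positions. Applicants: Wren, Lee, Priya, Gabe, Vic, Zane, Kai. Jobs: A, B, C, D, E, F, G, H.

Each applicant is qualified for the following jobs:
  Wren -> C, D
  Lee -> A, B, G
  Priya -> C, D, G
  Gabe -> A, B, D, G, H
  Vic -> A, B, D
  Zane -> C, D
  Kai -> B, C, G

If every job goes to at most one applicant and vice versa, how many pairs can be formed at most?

A valid assignment of size 6: Wren-D, Lee-B, Priya-G, Gabe-H, Vic-A, Zane-C.
The set {Wren, Lee, Priya, Vic, Zane, Kai} has only 5 neighbours ({A, B, C, D, G}), so by Hall's theorem at most 6 of the 7 applicants can be matched.

6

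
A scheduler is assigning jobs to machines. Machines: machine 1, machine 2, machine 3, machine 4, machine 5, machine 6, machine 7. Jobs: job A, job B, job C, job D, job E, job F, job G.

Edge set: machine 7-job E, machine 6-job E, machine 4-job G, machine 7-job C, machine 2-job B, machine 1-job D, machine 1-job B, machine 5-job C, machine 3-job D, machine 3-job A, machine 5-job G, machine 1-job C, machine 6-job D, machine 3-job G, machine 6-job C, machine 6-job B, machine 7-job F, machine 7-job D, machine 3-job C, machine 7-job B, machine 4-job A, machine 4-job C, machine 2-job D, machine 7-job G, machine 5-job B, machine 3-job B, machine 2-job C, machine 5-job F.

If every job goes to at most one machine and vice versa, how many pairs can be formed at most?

A valid assignment of size 7: machine 1→job C, machine 2→job B, machine 3→job D, machine 4→job A, machine 5→job G, machine 6→job E, machine 7→job F.
This saturates every machine, so 7 is the maximum.

7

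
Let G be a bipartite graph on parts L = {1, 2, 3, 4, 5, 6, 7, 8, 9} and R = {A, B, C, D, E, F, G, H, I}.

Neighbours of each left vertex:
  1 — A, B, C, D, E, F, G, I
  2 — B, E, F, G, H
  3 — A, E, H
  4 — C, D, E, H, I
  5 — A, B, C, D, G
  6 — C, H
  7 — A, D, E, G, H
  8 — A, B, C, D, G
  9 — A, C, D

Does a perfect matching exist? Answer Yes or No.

One maximum matching: 1-G, 2-F, 3-E, 4-I, 5-B, 6-H, 7-D, 8-A, 9-C.
All 9 left vertices are covered.

Yes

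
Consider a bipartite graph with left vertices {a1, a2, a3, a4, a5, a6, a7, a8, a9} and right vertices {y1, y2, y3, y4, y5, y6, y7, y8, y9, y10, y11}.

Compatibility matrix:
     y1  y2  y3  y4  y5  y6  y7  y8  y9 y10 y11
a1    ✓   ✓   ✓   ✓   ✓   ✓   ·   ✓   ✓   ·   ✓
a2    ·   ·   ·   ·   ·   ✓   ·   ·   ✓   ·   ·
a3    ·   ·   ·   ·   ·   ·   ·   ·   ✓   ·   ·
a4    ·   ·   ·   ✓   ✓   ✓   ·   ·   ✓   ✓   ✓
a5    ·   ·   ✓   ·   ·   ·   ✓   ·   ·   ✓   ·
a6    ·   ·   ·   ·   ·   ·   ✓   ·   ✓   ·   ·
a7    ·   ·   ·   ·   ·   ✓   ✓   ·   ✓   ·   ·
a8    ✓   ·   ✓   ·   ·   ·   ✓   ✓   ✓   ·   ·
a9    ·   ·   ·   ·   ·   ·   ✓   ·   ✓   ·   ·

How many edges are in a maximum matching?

7

For example, pair a1–y4, a2–y6, a3–y9, a4–y11, a5–y10, a6–y7, a8–y3.
The set {a2, a3, a6, a7, a9} has only 3 neighbours ({y6, y7, y9}), so by Hall's theorem at most 7 of the 9 left vertices can be matched.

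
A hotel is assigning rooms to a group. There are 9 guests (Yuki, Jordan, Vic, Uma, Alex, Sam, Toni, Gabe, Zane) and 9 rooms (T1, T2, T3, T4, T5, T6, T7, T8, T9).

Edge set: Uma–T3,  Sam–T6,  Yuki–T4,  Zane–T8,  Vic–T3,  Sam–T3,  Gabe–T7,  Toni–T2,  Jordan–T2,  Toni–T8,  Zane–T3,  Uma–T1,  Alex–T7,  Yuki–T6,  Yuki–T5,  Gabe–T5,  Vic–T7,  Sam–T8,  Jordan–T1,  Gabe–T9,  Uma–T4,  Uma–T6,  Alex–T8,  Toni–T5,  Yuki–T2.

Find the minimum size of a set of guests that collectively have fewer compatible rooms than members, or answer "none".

none

A matching saturating every guest exists, for instance Yuki→T2, Jordan→T1, Vic→T3, Uma→T4, Alex→T7, Sam→T6, Toni→T5, Gabe→T9, Zane→T8.
By Hall's marriage theorem, this means |N(S)| ≥ |S| for every subset S, so no violating subset exists.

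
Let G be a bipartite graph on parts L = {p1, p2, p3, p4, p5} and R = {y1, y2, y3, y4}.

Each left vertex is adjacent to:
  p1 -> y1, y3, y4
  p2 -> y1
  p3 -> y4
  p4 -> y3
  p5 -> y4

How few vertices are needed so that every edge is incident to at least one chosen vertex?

3

A maximum matching has 3 edges (e.g. p1–y3, p2–y1, p3–y4).
By König's theorem the minimum vertex cover has the same size. One such cover is {y1, y3, y4}.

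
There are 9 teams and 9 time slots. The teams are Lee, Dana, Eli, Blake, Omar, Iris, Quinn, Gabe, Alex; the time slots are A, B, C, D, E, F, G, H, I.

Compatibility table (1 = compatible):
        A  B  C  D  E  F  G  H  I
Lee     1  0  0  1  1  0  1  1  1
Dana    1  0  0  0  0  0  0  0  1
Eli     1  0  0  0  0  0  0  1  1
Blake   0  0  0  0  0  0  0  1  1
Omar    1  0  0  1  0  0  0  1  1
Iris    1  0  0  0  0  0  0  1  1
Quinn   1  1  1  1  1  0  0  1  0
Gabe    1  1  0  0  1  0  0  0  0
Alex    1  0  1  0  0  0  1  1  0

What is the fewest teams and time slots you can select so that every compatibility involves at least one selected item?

8

A maximum matching has 8 edges (e.g. Lee–G, Dana–A, Eli–I, Blake–H, Omar–D, Quinn–E, Gabe–B, Alex–C).
By König's theorem the minimum vertex cover has the same size. One such cover is {Lee, Omar, Quinn, Gabe, Alex, A, H, I}.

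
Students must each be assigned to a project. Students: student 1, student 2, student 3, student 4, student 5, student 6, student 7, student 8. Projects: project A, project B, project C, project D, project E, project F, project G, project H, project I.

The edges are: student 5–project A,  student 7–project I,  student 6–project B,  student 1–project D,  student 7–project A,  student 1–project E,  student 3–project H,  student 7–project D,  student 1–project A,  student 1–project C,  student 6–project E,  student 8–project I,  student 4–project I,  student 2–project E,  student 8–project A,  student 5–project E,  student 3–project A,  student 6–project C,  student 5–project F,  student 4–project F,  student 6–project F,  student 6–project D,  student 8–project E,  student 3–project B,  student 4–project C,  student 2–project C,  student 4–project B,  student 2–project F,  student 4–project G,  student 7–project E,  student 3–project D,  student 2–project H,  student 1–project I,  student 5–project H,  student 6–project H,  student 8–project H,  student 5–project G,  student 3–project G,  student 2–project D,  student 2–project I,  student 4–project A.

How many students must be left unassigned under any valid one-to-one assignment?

One maximum matching: student 1–project C, student 2–project F, student 3–project B, student 4–project G, student 5–project A, student 6–project H, student 7–project E, student 8–project I.
This saturates every student, so 8 is the maximum.
That matches 8 of the 8, leaving 0 unmatched; no matching can do better.

0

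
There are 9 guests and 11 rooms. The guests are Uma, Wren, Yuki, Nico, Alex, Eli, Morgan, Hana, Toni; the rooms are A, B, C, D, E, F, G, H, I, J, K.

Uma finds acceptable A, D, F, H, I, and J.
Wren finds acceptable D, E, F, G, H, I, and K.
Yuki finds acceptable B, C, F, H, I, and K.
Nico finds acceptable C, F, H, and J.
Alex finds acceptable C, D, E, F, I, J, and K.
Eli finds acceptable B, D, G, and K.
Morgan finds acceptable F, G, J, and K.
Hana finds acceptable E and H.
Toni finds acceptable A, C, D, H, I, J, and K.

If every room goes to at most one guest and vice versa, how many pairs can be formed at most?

9

One maximum matching: Uma→A, Wren→K, Yuki→B, Nico→C, Alex→E, Eli→D, Morgan→G, Hana→H, Toni→J.
All 9 guests are matched, so no larger matching exists.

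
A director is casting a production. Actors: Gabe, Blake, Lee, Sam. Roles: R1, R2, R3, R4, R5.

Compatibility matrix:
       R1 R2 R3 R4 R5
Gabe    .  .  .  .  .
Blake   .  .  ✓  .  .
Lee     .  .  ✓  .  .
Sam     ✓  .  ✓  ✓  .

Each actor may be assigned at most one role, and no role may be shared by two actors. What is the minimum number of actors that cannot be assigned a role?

2

For example, pair Blake-R3, Sam-R4.
The set {Gabe, Blake, Lee} has only 1 neighbour ({R3}), so by Hall's theorem at most 2 of the 4 actors can be matched.
That matches 2 of the 4, leaving 2 unmatched; no matching can do better.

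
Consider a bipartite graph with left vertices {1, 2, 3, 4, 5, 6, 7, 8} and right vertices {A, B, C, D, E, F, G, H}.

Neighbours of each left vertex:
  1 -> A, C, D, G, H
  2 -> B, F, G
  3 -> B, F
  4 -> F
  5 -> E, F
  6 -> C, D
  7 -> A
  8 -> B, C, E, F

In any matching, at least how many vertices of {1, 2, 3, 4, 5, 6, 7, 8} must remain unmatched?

0

A valid assignment of size 8: 1–H, 2–G, 3–B, 4–F, 5–E, 6–D, 7–A, 8–C.
This saturates every left vertex, so 8 is the maximum.
That matches 8 of the 8, leaving 0 unmatched; no matching can do better.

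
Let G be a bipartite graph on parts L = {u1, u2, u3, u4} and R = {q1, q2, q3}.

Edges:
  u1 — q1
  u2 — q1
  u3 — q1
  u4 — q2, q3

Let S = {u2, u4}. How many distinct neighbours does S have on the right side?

3

The union of neighbours of {u2, u4} is {q1, q2, q3}, which has 3 elements.
Since |N(S)| = 3 ≥ |S| = 2, Hall's condition holds for this subset.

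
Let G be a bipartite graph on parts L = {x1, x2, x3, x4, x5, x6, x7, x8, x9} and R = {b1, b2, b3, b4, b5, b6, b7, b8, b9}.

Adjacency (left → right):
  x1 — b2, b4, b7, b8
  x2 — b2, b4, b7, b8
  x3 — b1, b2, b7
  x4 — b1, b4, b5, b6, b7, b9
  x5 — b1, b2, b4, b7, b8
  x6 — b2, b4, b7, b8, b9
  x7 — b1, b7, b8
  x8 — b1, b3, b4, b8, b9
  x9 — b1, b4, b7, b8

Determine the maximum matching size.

8

For example, pair x1–b7, x2–b4, x3–b2, x4–b5, x5–b1, x6–b9, x7–b8, x8–b3.
The set {x1, x2, x3, x5, x7, x9} has only 5 neighbours ({b1, b2, b4, b7, b8}), so by Hall's theorem at most 8 of the 9 left vertices can be matched.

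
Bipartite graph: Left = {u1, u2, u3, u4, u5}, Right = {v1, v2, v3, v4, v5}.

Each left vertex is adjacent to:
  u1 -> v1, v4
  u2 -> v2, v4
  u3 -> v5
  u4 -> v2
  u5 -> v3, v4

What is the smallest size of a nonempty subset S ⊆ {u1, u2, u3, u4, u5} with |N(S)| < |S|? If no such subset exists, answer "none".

none

A matching saturating every left vertex exists, for instance u1→v1, u2→v4, u3→v5, u4→v2, u5→v3.
By Hall's marriage theorem, this means |N(S)| ≥ |S| for every subset S, so no violating subset exists.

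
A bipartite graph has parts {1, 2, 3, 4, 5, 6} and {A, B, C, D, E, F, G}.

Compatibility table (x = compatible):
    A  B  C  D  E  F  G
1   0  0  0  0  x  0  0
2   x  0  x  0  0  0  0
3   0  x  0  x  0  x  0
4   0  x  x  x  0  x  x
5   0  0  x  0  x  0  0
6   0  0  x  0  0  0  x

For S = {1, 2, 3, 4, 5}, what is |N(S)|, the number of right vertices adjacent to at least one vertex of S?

The union of neighbours of {1, 2, 3, 4, 5} is {A, B, C, D, E, F, G}, which has 7 elements.
Since |N(S)| = 7 ≥ |S| = 5, Hall's condition holds for this subset.

7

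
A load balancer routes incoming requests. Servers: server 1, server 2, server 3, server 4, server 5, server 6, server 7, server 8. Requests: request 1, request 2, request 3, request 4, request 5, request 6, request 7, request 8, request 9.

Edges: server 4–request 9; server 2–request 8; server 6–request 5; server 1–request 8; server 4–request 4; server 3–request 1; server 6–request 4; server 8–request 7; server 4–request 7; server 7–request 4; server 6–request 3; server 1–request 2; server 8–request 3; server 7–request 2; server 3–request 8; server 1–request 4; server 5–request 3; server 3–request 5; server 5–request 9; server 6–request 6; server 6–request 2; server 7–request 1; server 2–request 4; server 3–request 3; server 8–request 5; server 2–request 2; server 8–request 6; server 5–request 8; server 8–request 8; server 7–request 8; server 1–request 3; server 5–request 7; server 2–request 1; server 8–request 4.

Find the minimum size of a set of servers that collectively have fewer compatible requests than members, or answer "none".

A matching saturating every server exists, for instance server 1→request 4, server 2→request 2, server 3→request 5, server 4→request 9, server 5→request 3, server 6→request 6, server 7→request 8, server 8→request 7.
By Hall's marriage theorem, this means |N(S)| ≥ |S| for every subset S, so no violating subset exists.

none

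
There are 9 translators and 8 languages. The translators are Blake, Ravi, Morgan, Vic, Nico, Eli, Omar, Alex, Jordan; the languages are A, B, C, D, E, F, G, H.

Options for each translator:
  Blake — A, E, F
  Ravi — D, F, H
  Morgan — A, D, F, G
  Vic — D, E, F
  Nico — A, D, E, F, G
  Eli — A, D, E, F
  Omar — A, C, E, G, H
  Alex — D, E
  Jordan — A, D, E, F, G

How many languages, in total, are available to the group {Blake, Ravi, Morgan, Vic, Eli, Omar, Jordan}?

The union of neighbours of {Blake, Ravi, Morgan, Vic, Eli, Omar, Jordan} is {A, C, D, E, F, G, H}, which has 7 elements.
Since |N(S)| = 7 ≥ |S| = 7, Hall's condition holds for this subset.

7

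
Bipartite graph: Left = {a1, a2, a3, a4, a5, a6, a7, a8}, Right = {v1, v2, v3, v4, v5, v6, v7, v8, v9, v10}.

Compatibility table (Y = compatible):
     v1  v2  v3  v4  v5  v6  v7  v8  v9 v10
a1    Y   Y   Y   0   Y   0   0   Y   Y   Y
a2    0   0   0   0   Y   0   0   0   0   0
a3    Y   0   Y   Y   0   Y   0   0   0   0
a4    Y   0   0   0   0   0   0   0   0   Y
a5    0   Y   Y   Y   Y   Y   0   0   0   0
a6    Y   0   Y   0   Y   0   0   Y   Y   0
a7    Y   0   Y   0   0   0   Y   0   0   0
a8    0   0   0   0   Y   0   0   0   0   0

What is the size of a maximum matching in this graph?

7

For example, pair a1–v10, a2–v5, a3–v6, a4–v1, a5–v2, a6–v3, a7–v7.
The set {a2, a8} has only 1 neighbour ({v5}), so by Hall's theorem at most 7 of the 8 left vertices can be matched.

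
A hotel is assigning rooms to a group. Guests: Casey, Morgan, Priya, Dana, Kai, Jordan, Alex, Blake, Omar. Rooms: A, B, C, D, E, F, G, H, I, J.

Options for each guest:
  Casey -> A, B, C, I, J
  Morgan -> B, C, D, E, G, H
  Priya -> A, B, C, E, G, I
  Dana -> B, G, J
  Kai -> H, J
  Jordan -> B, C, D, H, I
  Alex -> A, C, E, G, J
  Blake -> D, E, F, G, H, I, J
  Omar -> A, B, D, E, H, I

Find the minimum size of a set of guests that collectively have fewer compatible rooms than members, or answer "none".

none

A matching saturating every guest exists, for instance Casey→C, Morgan→D, Priya→G, Dana→B, Kai→H, Jordan→I, Alex→J, Blake→E, Omar→A.
By Hall's marriage theorem, this means |N(S)| ≥ |S| for every subset S, so no violating subset exists.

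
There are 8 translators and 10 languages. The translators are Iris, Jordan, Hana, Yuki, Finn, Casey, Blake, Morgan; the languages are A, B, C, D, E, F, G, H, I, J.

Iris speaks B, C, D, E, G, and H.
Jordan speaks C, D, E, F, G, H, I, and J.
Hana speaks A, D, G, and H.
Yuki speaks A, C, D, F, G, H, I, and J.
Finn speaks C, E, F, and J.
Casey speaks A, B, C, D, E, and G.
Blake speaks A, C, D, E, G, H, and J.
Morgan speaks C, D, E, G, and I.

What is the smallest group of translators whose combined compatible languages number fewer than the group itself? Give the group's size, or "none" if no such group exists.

A matching saturating every translator exists, for instance Iris→E, Jordan→F, Hana→D, Yuki→H, Finn→J, Casey→B, Blake→A, Morgan→G.
By Hall's marriage theorem, this means |N(S)| ≥ |S| for every subset S, so no violating subset exists.

none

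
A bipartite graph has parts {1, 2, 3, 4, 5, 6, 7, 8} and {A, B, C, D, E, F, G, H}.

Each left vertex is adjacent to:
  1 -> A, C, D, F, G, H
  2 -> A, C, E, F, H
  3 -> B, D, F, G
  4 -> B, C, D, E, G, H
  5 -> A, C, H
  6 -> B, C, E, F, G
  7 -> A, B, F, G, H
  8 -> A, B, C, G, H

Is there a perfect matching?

Yes

A valid assignment of size 8: 1-H, 2-F, 3-D, 4-E, 5-C, 6-B, 7-A, 8-G.
All 8 left vertices are covered.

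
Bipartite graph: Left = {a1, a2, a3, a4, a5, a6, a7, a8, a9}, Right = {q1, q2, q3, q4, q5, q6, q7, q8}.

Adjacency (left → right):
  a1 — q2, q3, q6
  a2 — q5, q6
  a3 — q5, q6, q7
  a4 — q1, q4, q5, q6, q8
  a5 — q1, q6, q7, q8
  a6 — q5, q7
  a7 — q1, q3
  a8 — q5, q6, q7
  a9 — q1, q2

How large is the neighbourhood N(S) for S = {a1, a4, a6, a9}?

8

The union of neighbours of {a1, a4, a6, a9} is {q1, q2, q3, q4, q5, q6, q7, q8}, which has 8 elements.
Since |N(S)| = 8 ≥ |S| = 4, Hall's condition holds for this subset.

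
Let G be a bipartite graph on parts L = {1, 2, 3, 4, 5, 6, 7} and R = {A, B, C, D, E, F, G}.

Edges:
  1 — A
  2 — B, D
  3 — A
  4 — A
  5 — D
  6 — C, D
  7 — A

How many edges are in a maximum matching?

A valid assignment of size 4: 1–A, 2–B, 5–D, 6–C.
The set {1, 3, 4, 7} has only 1 neighbour ({A}), so by Hall's theorem at most 4 of the 7 left vertices can be matched.

4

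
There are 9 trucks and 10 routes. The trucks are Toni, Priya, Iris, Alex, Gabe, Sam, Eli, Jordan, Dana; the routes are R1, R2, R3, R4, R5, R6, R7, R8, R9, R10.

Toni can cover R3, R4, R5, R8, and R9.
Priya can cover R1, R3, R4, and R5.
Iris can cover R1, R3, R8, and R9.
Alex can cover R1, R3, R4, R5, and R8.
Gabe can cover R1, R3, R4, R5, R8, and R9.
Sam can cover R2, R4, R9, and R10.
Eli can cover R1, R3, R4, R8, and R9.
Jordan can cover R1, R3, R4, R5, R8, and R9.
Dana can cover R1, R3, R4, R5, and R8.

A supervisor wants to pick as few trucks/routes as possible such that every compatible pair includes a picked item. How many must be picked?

7

A maximum matching has 7 edges (e.g. Toni–R3, Priya–R5, Iris–R8, Alex–R4, Gabe–R1, Sam–R10, Eli–R9).
By König's theorem the minimum vertex cover has the same size. One such cover is {Sam, R1, R3, R4, R5, R8, R9}.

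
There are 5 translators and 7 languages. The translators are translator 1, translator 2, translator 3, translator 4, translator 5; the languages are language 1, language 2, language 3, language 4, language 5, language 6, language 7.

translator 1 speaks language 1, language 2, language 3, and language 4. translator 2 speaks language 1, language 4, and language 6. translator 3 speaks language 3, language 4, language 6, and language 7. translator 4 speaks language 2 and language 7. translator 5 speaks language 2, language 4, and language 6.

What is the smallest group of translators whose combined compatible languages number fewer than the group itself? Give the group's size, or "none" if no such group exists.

A matching saturating every translator exists, for instance translator 1→language 1, translator 2→language 4, translator 3→language 7, translator 4→language 2, translator 5→language 6.
By Hall's marriage theorem, this means |N(S)| ≥ |S| for every subset S, so no violating subset exists.

none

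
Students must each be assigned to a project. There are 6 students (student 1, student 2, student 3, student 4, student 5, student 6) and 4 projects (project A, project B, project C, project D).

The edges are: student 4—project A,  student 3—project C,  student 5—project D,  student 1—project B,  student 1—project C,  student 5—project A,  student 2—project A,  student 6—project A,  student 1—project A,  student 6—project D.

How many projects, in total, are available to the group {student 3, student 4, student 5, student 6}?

The union of neighbours of {student 3, student 4, student 5, student 6} is {project A, project C, project D}, which has 3 elements.
Since |N(S)| = 3 < |S| = 4, Hall's condition fails for this subset.

3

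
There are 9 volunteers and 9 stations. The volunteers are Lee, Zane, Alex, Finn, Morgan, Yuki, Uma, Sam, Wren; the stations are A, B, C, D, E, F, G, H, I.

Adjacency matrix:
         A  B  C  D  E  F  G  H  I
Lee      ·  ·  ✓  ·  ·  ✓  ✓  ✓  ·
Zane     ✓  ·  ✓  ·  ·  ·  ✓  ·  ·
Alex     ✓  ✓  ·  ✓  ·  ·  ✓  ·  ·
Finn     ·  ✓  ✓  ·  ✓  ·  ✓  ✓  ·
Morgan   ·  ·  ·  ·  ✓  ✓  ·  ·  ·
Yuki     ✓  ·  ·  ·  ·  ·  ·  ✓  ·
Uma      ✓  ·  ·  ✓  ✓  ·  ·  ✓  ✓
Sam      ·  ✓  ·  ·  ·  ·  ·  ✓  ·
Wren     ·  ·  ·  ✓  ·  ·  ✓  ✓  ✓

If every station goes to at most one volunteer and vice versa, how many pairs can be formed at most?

9

One maximum matching: Lee→C, Zane→A, Alex→D, Finn→E, Morgan→F, Yuki→H, Uma→I, Sam→B, Wren→G.
This saturates every volunteer, so 9 is the maximum.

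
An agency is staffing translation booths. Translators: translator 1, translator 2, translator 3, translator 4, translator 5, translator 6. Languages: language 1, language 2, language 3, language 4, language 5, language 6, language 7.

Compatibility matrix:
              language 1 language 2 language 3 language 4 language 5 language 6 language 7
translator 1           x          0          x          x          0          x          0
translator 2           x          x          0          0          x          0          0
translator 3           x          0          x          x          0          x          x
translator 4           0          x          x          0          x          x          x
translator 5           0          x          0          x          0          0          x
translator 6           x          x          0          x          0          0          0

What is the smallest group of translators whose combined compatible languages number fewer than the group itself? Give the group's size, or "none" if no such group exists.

none

A matching saturating every translator exists, for instance translator 1→language 6, translator 2→language 1, translator 3→language 3, translator 4→language 7, translator 5→language 4, translator 6→language 2.
By Hall's marriage theorem, this means |N(S)| ≥ |S| for every subset S, so no violating subset exists.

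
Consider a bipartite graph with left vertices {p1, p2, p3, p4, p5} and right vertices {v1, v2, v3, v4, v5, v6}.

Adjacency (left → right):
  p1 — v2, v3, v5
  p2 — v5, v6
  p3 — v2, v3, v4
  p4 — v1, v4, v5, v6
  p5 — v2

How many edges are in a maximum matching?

A valid assignment of size 5: p1–v3, p2–v5, p3–v4, p4–v6, p5–v2.
All 5 left vertices are matched, so no larger matching exists.

5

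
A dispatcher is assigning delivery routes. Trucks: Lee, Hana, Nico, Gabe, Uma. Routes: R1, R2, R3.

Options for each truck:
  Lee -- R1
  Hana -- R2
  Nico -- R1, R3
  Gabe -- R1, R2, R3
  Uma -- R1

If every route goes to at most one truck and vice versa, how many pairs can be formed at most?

A valid assignment of size 3: Lee–R1, Hana–R2, Nico–R3.
The set {Lee, Hana, Nico, Gabe, Uma} has only 3 neighbours ({R1, R2, R3}), so by Hall's theorem at most 3 of the 5 trucks can be matched.

3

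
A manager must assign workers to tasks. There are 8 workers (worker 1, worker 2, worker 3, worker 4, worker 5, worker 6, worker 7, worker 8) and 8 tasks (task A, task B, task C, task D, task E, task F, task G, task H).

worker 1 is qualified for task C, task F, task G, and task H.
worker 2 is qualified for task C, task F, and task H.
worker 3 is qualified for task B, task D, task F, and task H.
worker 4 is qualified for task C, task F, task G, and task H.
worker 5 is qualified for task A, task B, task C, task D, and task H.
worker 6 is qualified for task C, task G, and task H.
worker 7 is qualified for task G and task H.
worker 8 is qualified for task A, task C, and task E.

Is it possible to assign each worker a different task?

No

The set {worker 1, worker 2, worker 4, worker 6, worker 7} has only 4 neighbours ({task C, task F, task G, task H}), so by Hall's theorem at most 7 of the 8 workers can be matched.
Hence no matching covers every worker.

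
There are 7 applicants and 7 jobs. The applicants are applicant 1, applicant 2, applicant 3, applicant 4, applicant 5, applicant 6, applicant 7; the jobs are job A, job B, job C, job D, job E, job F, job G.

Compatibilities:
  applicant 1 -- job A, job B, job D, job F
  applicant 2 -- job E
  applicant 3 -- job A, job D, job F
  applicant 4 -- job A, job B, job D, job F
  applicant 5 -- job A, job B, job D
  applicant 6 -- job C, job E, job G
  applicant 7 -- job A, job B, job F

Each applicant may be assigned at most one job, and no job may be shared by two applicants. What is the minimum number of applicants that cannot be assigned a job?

1

One maximum matching: applicant 1–job B, applicant 2–job E, applicant 3–job D, applicant 4–job F, applicant 5–job A, applicant 6–job G.
The set {applicant 1, applicant 3, applicant 4, applicant 5, applicant 7} has only 4 neighbours ({job A, job B, job D, job F}), so by Hall's theorem at most 6 of the 7 applicants can be matched.
That matches 6 of the 7, leaving 1 unmatched; no matching can do better.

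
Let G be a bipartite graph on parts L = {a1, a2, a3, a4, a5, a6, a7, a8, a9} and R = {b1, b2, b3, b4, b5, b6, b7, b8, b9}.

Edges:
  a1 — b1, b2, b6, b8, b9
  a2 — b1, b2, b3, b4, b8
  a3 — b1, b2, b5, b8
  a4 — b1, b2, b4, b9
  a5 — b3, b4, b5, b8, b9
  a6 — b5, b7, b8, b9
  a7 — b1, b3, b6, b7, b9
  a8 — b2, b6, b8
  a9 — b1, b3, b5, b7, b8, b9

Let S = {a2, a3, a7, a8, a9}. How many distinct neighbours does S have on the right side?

9

The union of neighbours of {a2, a3, a7, a8, a9} is {b1, b2, b3, b4, b5, b6, b7, b8, b9}, which has 9 elements.
Since |N(S)| = 9 ≥ |S| = 5, Hall's condition holds for this subset.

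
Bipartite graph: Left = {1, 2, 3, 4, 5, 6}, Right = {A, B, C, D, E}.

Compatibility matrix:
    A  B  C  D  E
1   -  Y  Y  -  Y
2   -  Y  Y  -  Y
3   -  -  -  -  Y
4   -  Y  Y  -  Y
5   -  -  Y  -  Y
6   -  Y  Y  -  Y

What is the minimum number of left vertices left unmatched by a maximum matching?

A valid assignment of size 3: 1–B, 2–C, 3–E.
The set {1, 2, 3, 4, 5, 6} has only 3 neighbours ({B, C, E}), so by Hall's theorem at most 3 of the 6 left vertices can be matched.
That matches 3 of the 6, leaving 3 unmatched; no matching can do better.

3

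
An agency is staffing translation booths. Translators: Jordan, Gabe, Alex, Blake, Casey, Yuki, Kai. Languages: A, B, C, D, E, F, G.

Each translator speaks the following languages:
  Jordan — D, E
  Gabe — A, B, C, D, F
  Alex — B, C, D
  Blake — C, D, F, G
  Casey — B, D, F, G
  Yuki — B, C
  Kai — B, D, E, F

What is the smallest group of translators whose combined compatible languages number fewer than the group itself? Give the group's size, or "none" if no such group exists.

A matching saturating every translator exists, for instance Jordan→E, Gabe→A, Alex→D, Blake→F, Casey→G, Yuki→C, Kai→B.
By Hall's marriage theorem, this means |N(S)| ≥ |S| for every subset S, so no violating subset exists.

none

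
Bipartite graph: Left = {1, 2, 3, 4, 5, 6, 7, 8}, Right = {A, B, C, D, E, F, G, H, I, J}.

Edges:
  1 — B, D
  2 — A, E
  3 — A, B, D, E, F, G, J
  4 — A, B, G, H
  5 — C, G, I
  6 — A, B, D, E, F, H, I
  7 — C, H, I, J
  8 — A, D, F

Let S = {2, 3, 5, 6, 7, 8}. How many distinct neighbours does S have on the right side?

10

The union of neighbours of {2, 3, 5, 6, 7, 8} is {A, B, C, D, E, F, G, H, I, J}, which has 10 elements.
Since |N(S)| = 10 ≥ |S| = 6, Hall's condition holds for this subset.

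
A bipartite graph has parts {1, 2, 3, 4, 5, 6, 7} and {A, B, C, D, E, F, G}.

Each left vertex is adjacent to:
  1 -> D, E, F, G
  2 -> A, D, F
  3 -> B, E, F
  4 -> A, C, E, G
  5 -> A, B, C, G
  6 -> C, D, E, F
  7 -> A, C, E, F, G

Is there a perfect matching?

A valid assignment of size 7: 1–D, 2–A, 3–F, 4–E, 5–B, 6–C, 7–G.
All 7 left vertices are covered.

Yes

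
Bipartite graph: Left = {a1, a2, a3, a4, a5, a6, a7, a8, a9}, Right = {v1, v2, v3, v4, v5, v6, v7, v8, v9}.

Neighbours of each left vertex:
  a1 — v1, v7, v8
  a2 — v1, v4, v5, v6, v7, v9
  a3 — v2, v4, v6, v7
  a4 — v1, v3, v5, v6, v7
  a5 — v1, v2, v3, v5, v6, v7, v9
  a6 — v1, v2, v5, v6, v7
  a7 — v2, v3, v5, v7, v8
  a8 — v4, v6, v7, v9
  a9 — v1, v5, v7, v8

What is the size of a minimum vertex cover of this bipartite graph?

The 9 edges a1–v8, a2–v1, a3–v2, a4–v6, a5–v9, a6–v5, a7–v3, a8–v4, a9–v7 form a matching, so any vertex cover needs at least 9 vertices (one per matched edge).
Conversely {a1, a2, a3, a4, a5, a6, a7, a8, a9} meets every edge and has exactly 9 vertices, so 9 is optimal.

9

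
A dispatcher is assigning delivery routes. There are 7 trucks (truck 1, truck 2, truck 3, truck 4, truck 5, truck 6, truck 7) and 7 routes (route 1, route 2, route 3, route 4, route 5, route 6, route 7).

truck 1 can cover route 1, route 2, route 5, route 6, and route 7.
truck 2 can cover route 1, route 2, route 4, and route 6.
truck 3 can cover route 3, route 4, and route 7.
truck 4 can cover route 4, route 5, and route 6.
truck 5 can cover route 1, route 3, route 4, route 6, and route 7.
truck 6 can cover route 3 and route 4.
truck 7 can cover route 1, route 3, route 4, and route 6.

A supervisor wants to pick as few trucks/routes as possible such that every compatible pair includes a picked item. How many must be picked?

A maximum matching has 7 edges (e.g. truck 1–route 5, truck 2–route 2, truck 3–route 7, truck 4–route 4, truck 5–route 1, truck 6–route 3, truck 7–route 6).
By König's theorem the minimum vertex cover has the same size. One such cover is {truck 1, truck 2, truck 3, truck 4, truck 5, truck 6, truck 7}.

7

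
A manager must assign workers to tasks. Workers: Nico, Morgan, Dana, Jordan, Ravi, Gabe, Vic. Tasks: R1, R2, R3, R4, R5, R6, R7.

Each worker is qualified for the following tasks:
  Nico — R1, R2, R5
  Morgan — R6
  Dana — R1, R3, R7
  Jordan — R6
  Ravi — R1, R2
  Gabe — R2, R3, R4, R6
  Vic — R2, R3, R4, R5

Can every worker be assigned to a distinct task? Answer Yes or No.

No

The set {Morgan, Jordan} has only 1 neighbour ({R6}), so by Hall's theorem at most 6 of the 7 workers can be matched.
Hence no matching covers every worker.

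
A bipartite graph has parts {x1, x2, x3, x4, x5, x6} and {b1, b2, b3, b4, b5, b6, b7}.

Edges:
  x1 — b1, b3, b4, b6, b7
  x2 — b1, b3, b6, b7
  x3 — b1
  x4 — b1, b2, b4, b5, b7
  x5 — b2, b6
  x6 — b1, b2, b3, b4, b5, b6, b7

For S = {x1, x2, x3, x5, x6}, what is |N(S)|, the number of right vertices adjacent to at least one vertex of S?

The union of neighbours of {x1, x2, x3, x5, x6} is {b1, b2, b3, b4, b5, b6, b7}, which has 7 elements.
Since |N(S)| = 7 ≥ |S| = 5, Hall's condition holds for this subset.

7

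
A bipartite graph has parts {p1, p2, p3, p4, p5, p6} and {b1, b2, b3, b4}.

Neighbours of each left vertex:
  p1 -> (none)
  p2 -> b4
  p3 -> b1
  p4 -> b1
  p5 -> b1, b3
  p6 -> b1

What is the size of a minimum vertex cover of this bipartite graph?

3

The 3 edges p2–b4, p3–b1, p5–b3 form a matching, so any vertex cover needs at least 3 vertices (one per matched edge).
Conversely {p2, p5, b1} meets every edge and has exactly 3 vertices, so 3 is optimal.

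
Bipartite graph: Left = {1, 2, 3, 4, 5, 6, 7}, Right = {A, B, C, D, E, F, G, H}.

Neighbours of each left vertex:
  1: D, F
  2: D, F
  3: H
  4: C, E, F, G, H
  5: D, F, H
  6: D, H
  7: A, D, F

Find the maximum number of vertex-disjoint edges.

One maximum matching: 1→D, 2→F, 3→H, 4→G, 7→A.
The set {1, 2, 3, 5, 6} has only 3 neighbours ({D, F, H}), so by Hall's theorem at most 5 of the 7 left vertices can be matched.

5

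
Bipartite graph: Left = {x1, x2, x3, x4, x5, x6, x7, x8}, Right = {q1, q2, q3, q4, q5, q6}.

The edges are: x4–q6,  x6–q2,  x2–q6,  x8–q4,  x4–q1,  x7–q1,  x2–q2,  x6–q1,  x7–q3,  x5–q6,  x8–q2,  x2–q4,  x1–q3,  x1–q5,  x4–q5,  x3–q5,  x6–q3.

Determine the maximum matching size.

6

A valid assignment of size 6: x1→q3, x2→q4, x3→q5, x4→q1, x5→q6, x6→q2.
The set {x1, x2, x3, x4, x5, x6, x7, x8} has only 6 neighbours ({q1, q2, q3, q4, q5, q6}), so by Hall's theorem at most 6 of the 8 left vertices can be matched.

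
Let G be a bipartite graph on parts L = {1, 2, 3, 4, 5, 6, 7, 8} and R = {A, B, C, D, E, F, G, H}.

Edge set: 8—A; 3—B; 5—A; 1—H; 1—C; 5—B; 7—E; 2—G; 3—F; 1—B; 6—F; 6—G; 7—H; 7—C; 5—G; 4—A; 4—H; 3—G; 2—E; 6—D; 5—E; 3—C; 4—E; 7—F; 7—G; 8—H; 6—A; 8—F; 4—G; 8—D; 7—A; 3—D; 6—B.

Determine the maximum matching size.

A valid assignment of size 8: 1–C, 2–E, 3–G, 4–H, 5–B, 6–D, 7–A, 8–F.
All 8 left vertices are matched, so no larger matching exists.

8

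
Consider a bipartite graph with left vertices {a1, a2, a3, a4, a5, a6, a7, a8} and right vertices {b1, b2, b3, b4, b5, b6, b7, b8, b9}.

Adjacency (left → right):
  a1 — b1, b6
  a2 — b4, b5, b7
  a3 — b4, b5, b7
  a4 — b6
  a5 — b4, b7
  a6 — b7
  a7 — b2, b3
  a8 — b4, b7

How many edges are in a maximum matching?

One maximum matching: a1–b1, a2–b5, a3–b4, a4–b6, a5–b7, a7–b3.
The set {a2, a3, a5, a6, a8} has only 3 neighbours ({b4, b5, b7}), so by Hall's theorem at most 6 of the 8 left vertices can be matched.

6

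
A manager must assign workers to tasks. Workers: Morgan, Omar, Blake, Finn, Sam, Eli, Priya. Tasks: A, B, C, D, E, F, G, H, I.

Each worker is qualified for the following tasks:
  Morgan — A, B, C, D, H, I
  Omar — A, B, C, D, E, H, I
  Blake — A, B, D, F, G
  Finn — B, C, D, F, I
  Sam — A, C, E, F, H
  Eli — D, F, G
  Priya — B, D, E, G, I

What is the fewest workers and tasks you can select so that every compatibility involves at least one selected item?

7

The 7 edges Morgan–B, Omar–H, Blake–A, Finn–F, Sam–E, Eli–D, Priya–G form a matching, so any vertex cover needs at least 7 vertices (one per matched edge).
Conversely {Morgan, Omar, Blake, Finn, Sam, Eli, Priya} meets every edge and has exactly 7 vertices, so 7 is optimal.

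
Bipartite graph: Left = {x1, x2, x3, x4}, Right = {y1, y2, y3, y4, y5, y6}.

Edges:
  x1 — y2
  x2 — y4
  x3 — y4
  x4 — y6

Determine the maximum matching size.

For example, pair x1–y2, x2–y4, x4–y6.
The set {x2, x3} has only 1 neighbour ({y4}), so by Hall's theorem at most 3 of the 4 left vertices can be matched.

3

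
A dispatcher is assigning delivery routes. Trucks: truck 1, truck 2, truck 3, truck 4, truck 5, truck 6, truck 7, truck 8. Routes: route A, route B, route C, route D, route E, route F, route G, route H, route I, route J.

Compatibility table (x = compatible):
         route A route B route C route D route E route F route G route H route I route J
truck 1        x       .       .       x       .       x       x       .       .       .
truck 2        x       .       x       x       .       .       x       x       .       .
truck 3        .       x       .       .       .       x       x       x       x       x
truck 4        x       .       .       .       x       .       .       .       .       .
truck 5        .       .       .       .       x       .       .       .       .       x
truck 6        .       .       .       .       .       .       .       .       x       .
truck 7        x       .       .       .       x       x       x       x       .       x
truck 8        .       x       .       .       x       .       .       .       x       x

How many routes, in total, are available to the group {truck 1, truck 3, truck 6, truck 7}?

9

The union of neighbours of {truck 1, truck 3, truck 6, truck 7} is {route A, route B, route D, route E, route F, route G, route H, route I, route J}, which has 9 elements.
Since |N(S)| = 9 ≥ |S| = 4, Hall's condition holds for this subset.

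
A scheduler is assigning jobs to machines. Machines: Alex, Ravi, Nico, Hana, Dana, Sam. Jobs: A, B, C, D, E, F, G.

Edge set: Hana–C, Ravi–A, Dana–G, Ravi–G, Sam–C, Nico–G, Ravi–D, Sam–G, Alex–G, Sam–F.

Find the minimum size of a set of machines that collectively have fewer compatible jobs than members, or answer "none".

2

Take S = {Alex, Nico}. Its neighbourhood is {G}, so |N(S)| = 1 < |S| = 2.
No single vertex violates Hall's condition since each has at least one neighbour, so 2 is the minimum.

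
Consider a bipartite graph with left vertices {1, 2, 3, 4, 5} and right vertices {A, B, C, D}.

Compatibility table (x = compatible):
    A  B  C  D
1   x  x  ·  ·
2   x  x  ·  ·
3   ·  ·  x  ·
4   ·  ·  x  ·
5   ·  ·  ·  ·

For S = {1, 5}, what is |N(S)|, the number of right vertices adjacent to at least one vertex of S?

2

The union of neighbours of {1, 5} is {A, B}, which has 2 elements.
Since |N(S)| = 2 ≥ |S| = 2, Hall's condition holds for this subset.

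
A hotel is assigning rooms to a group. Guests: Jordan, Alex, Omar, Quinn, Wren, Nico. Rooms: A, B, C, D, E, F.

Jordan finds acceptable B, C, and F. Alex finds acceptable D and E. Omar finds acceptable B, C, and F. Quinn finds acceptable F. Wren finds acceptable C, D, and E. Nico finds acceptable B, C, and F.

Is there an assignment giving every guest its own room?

The set {Jordan, Omar, Quinn, Nico} has only 3 neighbours ({B, C, F}), so by Hall's theorem at most 5 of the 6 guests can be matched.
Hence no matching covers every guest.

No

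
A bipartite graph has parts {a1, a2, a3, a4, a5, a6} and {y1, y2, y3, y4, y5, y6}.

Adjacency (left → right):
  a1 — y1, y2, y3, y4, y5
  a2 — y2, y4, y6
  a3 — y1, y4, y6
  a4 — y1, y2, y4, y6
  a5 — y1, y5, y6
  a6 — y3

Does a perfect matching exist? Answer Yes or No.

A valid assignment of size 6: a1–y4, a2–y6, a3–y1, a4–y2, a5–y5, a6–y3.
Every left vertex is matched, so this is a perfect matching.

Yes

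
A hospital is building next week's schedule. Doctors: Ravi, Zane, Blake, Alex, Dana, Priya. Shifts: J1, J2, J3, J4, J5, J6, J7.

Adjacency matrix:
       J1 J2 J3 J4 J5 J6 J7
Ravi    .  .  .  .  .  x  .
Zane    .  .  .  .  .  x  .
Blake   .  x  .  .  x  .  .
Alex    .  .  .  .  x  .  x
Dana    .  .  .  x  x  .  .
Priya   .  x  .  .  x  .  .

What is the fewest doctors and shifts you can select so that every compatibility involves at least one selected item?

5

The 5 edges Ravi–J6, Blake–J2, Alex–J7, Dana–J4, Priya–J5 form a matching, so any vertex cover needs at least 5 vertices (one per matched edge).
Conversely {Blake, Alex, Dana, Priya, J6} meets every edge and has exactly 5 vertices, so 5 is optimal.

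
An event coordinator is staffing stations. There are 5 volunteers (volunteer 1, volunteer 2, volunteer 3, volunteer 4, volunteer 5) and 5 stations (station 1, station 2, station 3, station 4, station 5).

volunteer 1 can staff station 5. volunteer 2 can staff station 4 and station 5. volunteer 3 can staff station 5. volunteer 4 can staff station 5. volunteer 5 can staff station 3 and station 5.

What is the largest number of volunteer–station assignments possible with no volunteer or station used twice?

3

One maximum matching: volunteer 1→station 5, volunteer 2→station 4, volunteer 5→station 3.
The set {volunteer 1, volunteer 3, volunteer 4} has only 1 neighbour ({station 5}), so by Hall's theorem at most 3 of the 5 volunteers can be matched.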